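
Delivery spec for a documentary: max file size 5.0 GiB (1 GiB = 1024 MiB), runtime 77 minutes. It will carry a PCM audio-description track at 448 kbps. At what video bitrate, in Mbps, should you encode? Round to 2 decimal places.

8.85 Mbps

Budget: 5.0 GiB = 42949.7 Mb.
77 min = 4620 s
Total bitrate budget: 42949.7 Mb / 4620 s = 9.296 Mbps.
Audio: 448 kbps = 0.448 Mbps.
Video: 9.296 − 0.448 = 8.848 Mbps.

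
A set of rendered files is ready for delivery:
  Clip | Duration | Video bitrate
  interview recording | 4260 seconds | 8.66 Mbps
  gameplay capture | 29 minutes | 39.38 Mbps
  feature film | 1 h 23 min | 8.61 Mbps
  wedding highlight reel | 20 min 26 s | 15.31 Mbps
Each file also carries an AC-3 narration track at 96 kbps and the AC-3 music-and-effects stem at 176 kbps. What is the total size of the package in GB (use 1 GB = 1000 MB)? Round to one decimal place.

Audio total: 96 + 176 = 272 kbps = 0.272 Mbps.
interview recording: 8.932 Mbps × 4260 s = 38050.3 Mb
gameplay capture: 39.652 Mbps × 1740 s = 68994.5 Mb
feature film: 8.882 Mbps × 4980 s = 44232.4 Mb
wedding highlight reel: 15.582 Mbps × 1226 s = 19103.5 Mb
Total: 170380.7 Mb = 21297.6 MB.
= 21.30 GB.

21.3 GB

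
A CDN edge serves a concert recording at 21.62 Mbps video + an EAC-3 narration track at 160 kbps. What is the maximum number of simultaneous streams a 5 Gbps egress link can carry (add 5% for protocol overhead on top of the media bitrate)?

218

Audio: 160 kbps = 0.160 Mbps.
Per-viewer media rate: 21.780 Mbps.
On the wire with 5% overhead: 22.869 Mbps.
5 Gbps = 5,000 Mbps; 5,000 / 22.869 = 218.64 → 218 viewers.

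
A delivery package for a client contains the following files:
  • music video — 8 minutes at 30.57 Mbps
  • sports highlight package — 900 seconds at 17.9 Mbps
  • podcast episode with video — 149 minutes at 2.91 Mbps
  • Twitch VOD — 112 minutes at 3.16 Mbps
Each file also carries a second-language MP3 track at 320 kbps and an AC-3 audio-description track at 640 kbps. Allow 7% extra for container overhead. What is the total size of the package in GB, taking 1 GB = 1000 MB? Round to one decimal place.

12.6 GB

Audio total: 320 + 640 = 960 kbps = 0.960 Mbps.
music video: 31.530 Mbps × 480 s × 1.07 = 16193.8 Mb
sports highlight package: 18.860 Mbps × 900 s × 1.07 = 18162.2 Mb
podcast episode with video: 3.870 Mbps × 8940 s × 1.07 = 37019.6 Mb
Twitch VOD: 4.120 Mbps × 6720 s × 1.07 = 29624.4 Mb
Total: 101000.1 Mb = 12625.0 MB.
= 12.63 GB.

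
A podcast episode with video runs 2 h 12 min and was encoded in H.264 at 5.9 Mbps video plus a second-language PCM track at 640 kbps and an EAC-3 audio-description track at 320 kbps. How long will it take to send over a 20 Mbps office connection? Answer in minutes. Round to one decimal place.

45.3 minutes

2 h 12 min = 132 min = 7920 s
Audio total: 640 + 320 = 960 kbps = 0.960 Mbps.
Total bitrate: 6.860 Mbps.
File: 6.860 Mbps × 7920 s = 54331.2 Mb.
At 20 Mbps: 54331.2 / 20 = 2716.6 s ≈ 45.3 minutes.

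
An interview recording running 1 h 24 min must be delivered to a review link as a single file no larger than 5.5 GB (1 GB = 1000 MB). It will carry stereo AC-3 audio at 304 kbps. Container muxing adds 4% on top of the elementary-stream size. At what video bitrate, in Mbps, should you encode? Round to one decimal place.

8.1 Mbps

Budget: 5.5 GB = 44000.0 Mb.
Stream payload after overhead: 44000.0 / 1.04 = 42307.7 Mb.
1 h 24 min = 84 min = 5040 s
Total bitrate budget: 42307.7 Mb / 5040 s = 8.394 Mbps.
Audio: 304 kbps = 0.304 Mbps.
Video: 8.394 − 0.304 = 8.090 Mbps.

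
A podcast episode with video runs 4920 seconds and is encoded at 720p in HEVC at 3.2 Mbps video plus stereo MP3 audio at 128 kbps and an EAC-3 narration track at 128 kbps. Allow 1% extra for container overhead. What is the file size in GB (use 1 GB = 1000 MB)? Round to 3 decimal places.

Audio total: 128 + 128 = 256 kbps = 0.256 Mbps.
Total bitrate: 3.2 + 0.256 = 3.456 Mbps.
Stream data: 3.456 Mbps × 4920 s = 17003.5 Mb.
With 1% container overhead: ×1.01.
17,174 Mb ÷ 8 = 2,147 MB → 2.147 GB.

2.147 GB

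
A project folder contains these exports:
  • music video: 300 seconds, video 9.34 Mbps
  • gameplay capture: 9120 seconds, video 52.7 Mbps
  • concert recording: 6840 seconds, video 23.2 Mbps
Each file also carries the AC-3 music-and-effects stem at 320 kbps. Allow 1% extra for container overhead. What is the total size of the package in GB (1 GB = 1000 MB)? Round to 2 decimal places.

81.72 GB

Audio: 320 kbps = 0.320 Mbps.
music video: 9.660 Mbps × 300 s × 1.01 = 2927.0 Mb
gameplay capture: 53.020 Mbps × 9120 s × 1.01 = 488377.8 Mb
concert recording: 23.520 Mbps × 6840 s × 1.01 = 162485.6 Mb
Total: 653790.4 Mb = 81723.8 MB.
= 81.72 GB.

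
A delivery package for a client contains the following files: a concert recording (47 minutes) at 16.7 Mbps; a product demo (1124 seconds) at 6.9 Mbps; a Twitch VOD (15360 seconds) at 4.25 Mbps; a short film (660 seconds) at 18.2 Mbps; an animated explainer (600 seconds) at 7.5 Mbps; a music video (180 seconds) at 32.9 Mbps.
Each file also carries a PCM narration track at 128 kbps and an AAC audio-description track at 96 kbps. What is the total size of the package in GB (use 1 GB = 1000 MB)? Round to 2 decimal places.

Audio total: 128 + 96 = 224 kbps = 0.224 Mbps.
concert recording: 16.924 Mbps × 2820 s = 47725.7 Mb
product demo: 7.124 Mbps × 1124 s = 8007.4 Mb
Twitch VOD: 4.474 Mbps × 15360 s = 68720.6 Mb
short film: 18.424 Mbps × 660 s = 12159.8 Mb
animated explainer: 7.724 Mbps × 600 s = 4634.4 Mb
music video: 33.124 Mbps × 180 s = 5962.3 Mb
Total: 147210.3 Mb = 18401.3 MB.
= 18.40 GB.

18.40 GB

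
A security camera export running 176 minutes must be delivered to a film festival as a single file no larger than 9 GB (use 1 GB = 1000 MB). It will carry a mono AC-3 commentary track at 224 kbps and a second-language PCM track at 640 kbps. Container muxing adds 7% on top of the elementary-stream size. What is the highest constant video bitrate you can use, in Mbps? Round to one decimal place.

5.5 Mbps

Budget: 9 GB = 72000.0 Mb.
Stream payload after overhead: 72000.0 / 1.07 = 67289.7 Mb.
176 min = 10560 s
Total bitrate budget: 67289.7 Mb / 10560 s = 6.372 Mbps.
Audio total: 224 + 640 = 864 kbps = 0.864 Mbps.
Video: 6.372 − 0.864 = 5.508 Mbps.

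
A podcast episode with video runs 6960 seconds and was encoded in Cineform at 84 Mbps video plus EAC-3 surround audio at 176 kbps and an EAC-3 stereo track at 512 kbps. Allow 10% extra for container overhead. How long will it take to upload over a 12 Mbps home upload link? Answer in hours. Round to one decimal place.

Audio total: 176 + 512 = 688 kbps = 0.688 Mbps.
Total bitrate: 84.688 Mbps.
File: 84.688 Mbps × 6960 s = 589428.5 Mb.
With 10% container overhead: ×1.10. → 648371.3 Mb.
At 12 Mbps: 648371.3 / 12 = 54030.9 s ≈ 15 hours.

15.0 hours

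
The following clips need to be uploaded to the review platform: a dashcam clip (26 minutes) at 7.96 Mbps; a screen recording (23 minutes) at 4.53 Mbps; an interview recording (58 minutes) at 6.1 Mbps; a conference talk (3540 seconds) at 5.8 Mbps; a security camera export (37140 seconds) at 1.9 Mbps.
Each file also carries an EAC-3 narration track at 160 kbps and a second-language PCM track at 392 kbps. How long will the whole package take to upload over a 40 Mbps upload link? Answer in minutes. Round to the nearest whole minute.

65 minutes

Audio total: 160 + 392 = 552 kbps = 0.552 Mbps.
dashcam clip: 8.512 Mbps × 1560 s = 13278.7 Mb
screen recording: 5.082 Mbps × 1380 s = 7013.2 Mb
interview recording: 6.652 Mbps × 3480 s = 23149.0 Mb
conference talk: 6.352 Mbps × 3540 s = 22486.1 Mb
security camera export: 2.452 Mbps × 37140 s = 91067.3 Mb
Total: 156994.2 Mb = 19624.3 MB.
At 40 Mbps: 156994.2 / 40 = 3925 s ≈ 65.4 minutes.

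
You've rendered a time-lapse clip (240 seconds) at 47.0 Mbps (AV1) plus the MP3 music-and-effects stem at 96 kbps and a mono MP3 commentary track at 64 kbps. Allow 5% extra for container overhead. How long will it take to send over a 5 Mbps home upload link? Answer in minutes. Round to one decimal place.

39.6 minutes

Audio total: 96 + 64 = 160 kbps = 0.160 Mbps.
Total bitrate: 47.160 Mbps.
File: 47.160 Mbps × 240 s = 11318.4 Mb.
With 5% container overhead: ×1.05. → 11884.3 Mb.
At 5 Mbps: 11884.3 / 5 = 2376.9 s ≈ 39.6 minutes.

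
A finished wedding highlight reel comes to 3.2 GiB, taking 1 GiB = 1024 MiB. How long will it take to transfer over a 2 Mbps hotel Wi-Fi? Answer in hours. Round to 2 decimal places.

File: 3.2 GiB = 27487.8 Mb.
At 2 Mbps: 27487.8 / 2 = 13743.9 s ≈ 3.82 hours.

3.82 hours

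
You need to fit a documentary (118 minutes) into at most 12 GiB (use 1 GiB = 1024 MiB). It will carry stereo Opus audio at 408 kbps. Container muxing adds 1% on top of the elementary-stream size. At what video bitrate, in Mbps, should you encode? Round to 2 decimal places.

Budget: 12 GiB = 103079.2 Mb.
Stream payload after overhead: 103079.2 / 1.01 = 102058.6 Mb.
118 min = 7080 s
Total bitrate budget: 102058.6 Mb / 7080 s = 14.415 Mbps.
Audio: 408 kbps = 0.408 Mbps.
Video: 14.415 − 0.408 = 14.007 Mbps.

14.01 Mbps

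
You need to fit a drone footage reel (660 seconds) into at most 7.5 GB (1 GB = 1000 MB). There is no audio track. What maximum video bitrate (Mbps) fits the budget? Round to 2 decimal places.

90.91 Mbps

Budget: 7.5 GB = 60000.0 Mb.
Total bitrate budget: 60000.0 Mb / 660 s = 90.909 Mbps.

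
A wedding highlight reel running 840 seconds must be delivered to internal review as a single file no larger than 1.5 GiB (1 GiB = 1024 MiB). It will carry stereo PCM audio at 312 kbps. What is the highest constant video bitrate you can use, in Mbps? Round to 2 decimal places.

Budget: 1.5 GiB = 12884.9 Mb.
Total bitrate budget: 12884.9 Mb / 840 s = 15.339 Mbps.
Audio: 312 kbps = 0.312 Mbps.
Video: 15.339 − 0.312 = 15.027 Mbps.

15.03 Mbps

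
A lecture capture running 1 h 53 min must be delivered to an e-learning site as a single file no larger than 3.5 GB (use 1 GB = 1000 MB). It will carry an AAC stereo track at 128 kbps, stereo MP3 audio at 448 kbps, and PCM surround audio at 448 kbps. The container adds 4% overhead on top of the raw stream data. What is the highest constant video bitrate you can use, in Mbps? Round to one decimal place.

2.9 Mbps

Budget: 3.5 GB = 28000.0 Mb.
Stream payload after overhead: 28000.0 / 1.04 = 26923.1 Mb.
1 h 53 min = 113 min = 6780 s
Total bitrate budget: 26923.1 Mb / 6780 s = 3.971 Mbps.
Audio total: 128 + 448 + 448 = 1024 kbps = 1.024 Mbps.
Video: 3.971 − 1.024 = 2.947 Mbps.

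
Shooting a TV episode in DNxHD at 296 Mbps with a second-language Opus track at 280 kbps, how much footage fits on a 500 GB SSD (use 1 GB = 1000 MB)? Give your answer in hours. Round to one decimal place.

3.8 hours

Audio: 280 kbps = 0.280 Mbps.
Total bitrate: 296 + 0.280 = 296.280 Mbps.
Capacity: 500 GB = 4,000,000 Mb.
Recording time: 4,000,000 / 296.280 = 13,501 s ≈ 3.75 hours.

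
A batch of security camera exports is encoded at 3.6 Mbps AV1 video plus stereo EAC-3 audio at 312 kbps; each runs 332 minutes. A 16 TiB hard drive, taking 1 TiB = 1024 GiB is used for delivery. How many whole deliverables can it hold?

1806

332 min = 19920 s
Audio: 312 kbps = 0.312 Mbps.
Total bitrate: 3.912 Mbps.
Per item: 3.912 Mbps × 19920 s = 77,927 Mb = 9,741 MB.
Capacity: 16 TiB = 140,737,488 Mb; 1806.02 items → 1806 complete.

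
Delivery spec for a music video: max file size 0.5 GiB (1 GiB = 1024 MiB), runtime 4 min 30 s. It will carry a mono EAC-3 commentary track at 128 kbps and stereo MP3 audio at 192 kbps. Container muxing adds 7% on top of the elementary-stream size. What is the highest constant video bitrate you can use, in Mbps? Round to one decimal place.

Budget: 0.5 GiB = 4295.0 Mb.
Stream payload after overhead: 4295.0 / 1.07 = 4014.0 Mb.
4 min 30 s = 270 s
Total bitrate budget: 4014.0 Mb / 270 s = 14.867 Mbps.
Audio total: 128 + 192 = 320 kbps = 0.320 Mbps.
Video: 14.867 − 0.320 = 14.547 Mbps.

14.5 Mbps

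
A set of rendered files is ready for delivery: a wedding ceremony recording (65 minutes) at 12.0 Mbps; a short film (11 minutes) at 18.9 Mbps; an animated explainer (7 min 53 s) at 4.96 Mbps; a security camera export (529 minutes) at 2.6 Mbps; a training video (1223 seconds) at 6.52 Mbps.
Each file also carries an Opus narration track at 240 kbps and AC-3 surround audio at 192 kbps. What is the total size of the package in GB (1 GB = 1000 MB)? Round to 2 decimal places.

Audio total: 240 + 192 = 432 kbps = 0.432 Mbps.
wedding ceremony recording: 12.432 Mbps × 3900 s = 48484.8 Mb
short film: 19.332 Mbps × 660 s = 12759.1 Mb
animated explainer: 5.392 Mbps × 473 s = 2550.4 Mb
security camera export: 3.032 Mbps × 31740 s = 96235.7 Mb
training video: 6.952 Mbps × 1223 s = 8502.3 Mb
Total: 168532.3 Mb = 21066.5 MB.
= 21.07 GB.

21.07 GB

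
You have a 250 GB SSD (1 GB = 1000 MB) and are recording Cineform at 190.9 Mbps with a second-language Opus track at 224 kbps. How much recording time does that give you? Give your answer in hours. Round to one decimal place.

Audio: 224 kbps = 0.224 Mbps.
Total bitrate: 190.9 + 0.224 = 191.124 Mbps.
Capacity: 250 GB = 2,000,000 Mb.
Recording time: 2,000,000 / 191.124 = 10,464 s ≈ 2.91 hours.

2.9 hours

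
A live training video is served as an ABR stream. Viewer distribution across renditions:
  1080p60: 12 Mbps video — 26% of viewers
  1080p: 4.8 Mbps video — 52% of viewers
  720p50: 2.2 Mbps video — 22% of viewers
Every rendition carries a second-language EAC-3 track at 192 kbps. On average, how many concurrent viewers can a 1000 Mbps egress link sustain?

158

Audio: 192 kbps = 0.192 Mbps.
Average per-viewer bitrate: 0.26×12.192 + 0.52×4.992 + 0.22×2.392 = 6.292 Mbps.
1000 Mbps = 1,000 Mbps; 1,000 / 6.292 = 158.93 → 158.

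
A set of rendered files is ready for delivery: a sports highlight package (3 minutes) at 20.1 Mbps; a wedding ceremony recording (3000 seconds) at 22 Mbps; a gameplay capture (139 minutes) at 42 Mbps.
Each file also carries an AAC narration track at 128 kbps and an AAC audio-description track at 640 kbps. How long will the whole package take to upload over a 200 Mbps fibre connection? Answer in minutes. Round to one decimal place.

Audio total: 128 + 640 = 768 kbps = 0.768 Mbps.
sports highlight package: 20.868 Mbps × 180 s = 3756.2 Mb
wedding ceremony recording: 22.768 Mbps × 3000 s = 68304.0 Mb
gameplay capture: 42.768 Mbps × 8340 s = 356685.1 Mb
Total: 428745.4 Mb = 53593.2 MB.
At 200 Mbps: 428745.4 / 200 = 2144 s ≈ 35.7 minutes.

35.7 minutes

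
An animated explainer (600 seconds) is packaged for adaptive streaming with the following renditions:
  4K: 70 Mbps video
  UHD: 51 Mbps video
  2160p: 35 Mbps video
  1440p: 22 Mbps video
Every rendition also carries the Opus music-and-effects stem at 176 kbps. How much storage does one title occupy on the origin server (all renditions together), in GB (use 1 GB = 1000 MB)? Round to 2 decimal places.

13.40 GB

Audio: 176 kbps = 0.176 Mbps.
Sum of rendition bitrates: (70+0.176) + (51+0.176) + (35+0.176) + (22+0.176) = 178.704 Mbps.
× 600 s = 107,222 Mb = 13,403 MB = 13.40 GB.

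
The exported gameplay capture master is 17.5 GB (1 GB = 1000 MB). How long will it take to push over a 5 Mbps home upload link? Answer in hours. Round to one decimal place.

File: 17.5 GB = 140000.0 Mb.
At 5 Mbps: 140000.0 / 5 = 28000.0 s ≈ 7.78 hours.

7.8 hours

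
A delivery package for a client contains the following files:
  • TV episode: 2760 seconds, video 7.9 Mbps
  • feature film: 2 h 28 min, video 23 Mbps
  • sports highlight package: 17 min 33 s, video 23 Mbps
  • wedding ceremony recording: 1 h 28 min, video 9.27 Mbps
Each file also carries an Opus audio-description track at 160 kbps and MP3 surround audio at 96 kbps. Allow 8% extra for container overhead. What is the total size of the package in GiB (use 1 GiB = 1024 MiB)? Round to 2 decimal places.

Audio total: 160 + 96 = 256 kbps = 0.256 Mbps.
TV episode: 8.156 Mbps × 2760 s × 1.08 = 24311.4 Mb
feature film: 23.256 Mbps × 8880 s × 1.08 = 223034.3 Mb
sports highlight package: 23.256 Mbps × 1053 s × 1.08 = 26447.7 Mb
wedding ceremony recording: 9.526 Mbps × 5280 s × 1.08 = 54321.1 Mb
Total: 328114.5 Mb = 41014.3 MB.
= 38.20 GiB.

38.20 GiB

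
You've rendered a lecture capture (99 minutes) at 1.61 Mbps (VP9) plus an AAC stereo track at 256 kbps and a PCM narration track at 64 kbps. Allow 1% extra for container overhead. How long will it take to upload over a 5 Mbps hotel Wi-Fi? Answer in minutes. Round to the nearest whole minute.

99 min = 5940 s
Audio total: 256 + 64 = 320 kbps = 0.320 Mbps.
Total bitrate: 1.930 Mbps.
File: 1.930 Mbps × 5940 s = 11464.2 Mb.
With 1% container overhead: ×1.01. → 11578.8 Mb.
At 5 Mbps: 11578.8 / 5 = 2315.8 s ≈ 38.6 minutes.

39 minutes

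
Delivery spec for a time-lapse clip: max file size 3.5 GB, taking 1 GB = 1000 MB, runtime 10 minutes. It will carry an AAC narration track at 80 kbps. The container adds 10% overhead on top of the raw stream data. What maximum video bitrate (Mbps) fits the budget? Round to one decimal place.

42.3 Mbps

Budget: 3.5 GB = 28000.0 Mb.
Stream payload after overhead: 28000.0 / 1.10 = 25454.5 Mb.
10 min = 600 s
Total bitrate budget: 25454.5 Mb / 600 s = 42.424 Mbps.
Audio: 80 kbps = 0.080 Mbps.
Video: 42.424 − 0.080 = 42.344 Mbps.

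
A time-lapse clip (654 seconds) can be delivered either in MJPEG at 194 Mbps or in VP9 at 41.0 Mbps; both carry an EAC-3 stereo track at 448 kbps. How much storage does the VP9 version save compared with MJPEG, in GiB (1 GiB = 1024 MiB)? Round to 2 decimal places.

Audio: 448 kbps = 0.448 Mbps.
MJPEG: 194.448 Mbps × 654 s = 127169.0 Mb = 14.804 GiB.
VP9: 41.448 Mbps × 654 s = 27107.0 Mb = 3.156 GiB.
Saving: 14.804 − 3.156 = 11.649 GiB.

11.65 GiB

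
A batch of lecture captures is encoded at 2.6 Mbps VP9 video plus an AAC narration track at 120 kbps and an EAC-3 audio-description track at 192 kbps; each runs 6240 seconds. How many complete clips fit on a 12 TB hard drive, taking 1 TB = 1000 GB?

5283

Audio total: 120 + 192 = 312 kbps = 0.312 Mbps.
Total bitrate: 2.912 Mbps.
Per item: 2.912 Mbps × 6240 s = 18,171 Mb = 2,271 MB.
Capacity: 12 TB = 96,000,000 Mb; 5283.18 items → 5283 complete.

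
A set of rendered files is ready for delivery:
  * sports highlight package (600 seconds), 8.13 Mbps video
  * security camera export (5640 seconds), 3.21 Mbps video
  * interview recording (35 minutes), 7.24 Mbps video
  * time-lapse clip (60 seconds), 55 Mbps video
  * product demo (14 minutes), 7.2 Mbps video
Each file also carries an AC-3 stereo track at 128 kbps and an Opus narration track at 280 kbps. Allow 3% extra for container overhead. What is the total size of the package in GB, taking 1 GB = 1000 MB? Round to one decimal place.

6.6 GB

Audio total: 128 + 280 = 408 kbps = 0.408 Mbps.
sports highlight package: 8.538 Mbps × 600 s × 1.03 = 5276.5 Mb
security camera export: 3.618 Mbps × 5640 s × 1.03 = 21017.7 Mb
interview recording: 7.648 Mbps × 2100 s × 1.03 = 16542.6 Mb
time-lapse clip: 55.408 Mbps × 60 s × 1.03 = 3424.2 Mb
product demo: 7.608 Mbps × 840 s × 1.03 = 6582.4 Mb
Total: 52843.4 Mb = 6605.4 MB.
= 6.605 GB.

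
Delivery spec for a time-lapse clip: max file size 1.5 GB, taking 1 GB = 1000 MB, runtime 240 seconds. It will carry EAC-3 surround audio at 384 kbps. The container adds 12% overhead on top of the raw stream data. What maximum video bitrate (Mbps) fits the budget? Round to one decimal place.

Budget: 1.5 GB = 12000.0 Mb.
Stream payload after overhead: 12000.0 / 1.12 = 10714.3 Mb.
Total bitrate budget: 10714.3 Mb / 240 s = 44.643 Mbps.
Audio: 384 kbps = 0.384 Mbps.
Video: 44.643 − 0.384 = 44.259 Mbps.

44.3 Mbps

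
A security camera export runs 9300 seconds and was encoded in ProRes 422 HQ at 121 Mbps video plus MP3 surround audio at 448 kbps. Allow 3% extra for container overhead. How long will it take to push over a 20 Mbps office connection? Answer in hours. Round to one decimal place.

16.2 hours

Audio: 448 kbps = 0.448 Mbps.
Total bitrate: 121.448 Mbps.
File: 121.448 Mbps × 9300 s = 1129466.4 Mb.
With 3% container overhead: ×1.03. → 1163350.4 Mb.
At 20 Mbps: 1163350.4 / 20 = 58167.5 s ≈ 16.2 hours.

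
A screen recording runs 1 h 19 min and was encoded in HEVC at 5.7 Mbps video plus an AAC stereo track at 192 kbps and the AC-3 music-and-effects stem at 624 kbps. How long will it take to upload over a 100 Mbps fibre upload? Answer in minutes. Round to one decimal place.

5.1 minutes

1 h 19 min = 79 min = 4740 s
Audio total: 192 + 624 = 816 kbps = 0.816 Mbps.
Total bitrate: 6.516 Mbps.
File: 6.516 Mbps × 4740 s = 30885.8 Mb.
At 100 Mbps: 30885.8 / 100 = 308.9 s ≈ 5.15 minutes.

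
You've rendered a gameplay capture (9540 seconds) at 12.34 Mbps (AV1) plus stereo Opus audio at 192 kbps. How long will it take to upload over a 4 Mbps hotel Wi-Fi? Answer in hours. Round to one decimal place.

8.3 hours

Audio: 192 kbps = 0.192 Mbps.
Total bitrate: 12.532 Mbps.
File: 12.532 Mbps × 9540 s = 119555.3 Mb.
At 4 Mbps: 119555.3 / 4 = 29888.8 s ≈ 8.3 hours.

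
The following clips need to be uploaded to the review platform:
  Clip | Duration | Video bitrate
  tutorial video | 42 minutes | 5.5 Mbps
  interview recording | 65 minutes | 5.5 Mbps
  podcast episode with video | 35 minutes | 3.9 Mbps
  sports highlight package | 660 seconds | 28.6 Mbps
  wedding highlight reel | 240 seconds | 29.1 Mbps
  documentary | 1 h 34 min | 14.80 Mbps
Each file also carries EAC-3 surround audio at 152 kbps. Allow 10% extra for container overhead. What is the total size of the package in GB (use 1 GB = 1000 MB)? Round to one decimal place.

Audio: 152 kbps = 0.152 Mbps.
tutorial video: 5.652 Mbps × 2520 s × 1.10 = 15667.3 Mb
interview recording: 5.652 Mbps × 3900 s × 1.10 = 24247.1 Mb
podcast episode with video: 4.052 Mbps × 2100 s × 1.10 = 9360.1 Mb
sports highlight package: 28.752 Mbps × 660 s × 1.10 = 20874.0 Mb
wedding highlight reel: 29.252 Mbps × 240 s × 1.10 = 7722.5 Mb
documentary: 14.952 Mbps × 5640 s × 1.10 = 92762.2 Mb
Total: 170633.2 Mb = 21329.2 MB.
= 21.33 GB.

21.3 GB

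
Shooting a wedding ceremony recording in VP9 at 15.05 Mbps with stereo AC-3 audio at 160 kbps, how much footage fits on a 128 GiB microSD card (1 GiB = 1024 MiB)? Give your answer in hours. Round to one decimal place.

Audio: 160 kbps = 0.160 Mbps.
Total bitrate: 15.05 + 0.160 = 15.210 Mbps.
Capacity: 128 GiB = 1,099,512 Mb.
Recording time: 1,099,512 / 15.210 = 72,289 s ≈ 20.1 hours.

20.1 hours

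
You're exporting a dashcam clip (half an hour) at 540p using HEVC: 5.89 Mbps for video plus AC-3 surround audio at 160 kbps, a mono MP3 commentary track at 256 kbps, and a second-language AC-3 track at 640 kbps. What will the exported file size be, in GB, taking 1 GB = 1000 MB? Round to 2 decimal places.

1.56 GB

30 min = 1800 s
Audio total: 160 + 256 + 640 = 1056 kbps = 1.056 Mbps.
Total bitrate: 5.89 + 1.056 = 6.946 Mbps.
Stream data: 6.946 Mbps × 1800 s = 12502.8 Mb.
12,503 Mb ÷ 8 = 1,563 MB → 1.563 GB.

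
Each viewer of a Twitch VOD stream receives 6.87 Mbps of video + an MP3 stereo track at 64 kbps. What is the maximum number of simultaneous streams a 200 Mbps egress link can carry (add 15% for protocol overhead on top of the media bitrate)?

Audio: 64 kbps = 0.064 Mbps.
Per-viewer media rate: 6.934 Mbps.
On the wire with 15% overhead: 7.974 Mbps.
200 Mbps = 200.0 Mbps; 200.0 / 7.974 = 25.08 → 25 viewers.

25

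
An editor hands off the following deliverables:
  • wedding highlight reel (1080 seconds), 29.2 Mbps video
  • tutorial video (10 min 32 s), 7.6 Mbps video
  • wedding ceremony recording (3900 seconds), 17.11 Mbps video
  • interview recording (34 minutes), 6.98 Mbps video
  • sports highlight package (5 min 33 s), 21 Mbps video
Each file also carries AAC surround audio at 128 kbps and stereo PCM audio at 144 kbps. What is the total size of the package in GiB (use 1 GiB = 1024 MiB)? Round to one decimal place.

Audio total: 128 + 144 = 272 kbps = 0.272 Mbps.
wedding highlight reel: 29.472 Mbps × 1080 s = 31829.8 Mb
tutorial video: 7.872 Mbps × 632 s = 4975.1 Mb
wedding ceremony recording: 17.382 Mbps × 3900 s = 67789.8 Mb
interview recording: 7.252 Mbps × 2040 s = 14794.1 Mb
sports highlight package: 21.272 Mbps × 333 s = 7083.6 Mb
Total: 126472.3 Mb = 15809.0 MB.
= 14.72 GiB.

14.7 GiB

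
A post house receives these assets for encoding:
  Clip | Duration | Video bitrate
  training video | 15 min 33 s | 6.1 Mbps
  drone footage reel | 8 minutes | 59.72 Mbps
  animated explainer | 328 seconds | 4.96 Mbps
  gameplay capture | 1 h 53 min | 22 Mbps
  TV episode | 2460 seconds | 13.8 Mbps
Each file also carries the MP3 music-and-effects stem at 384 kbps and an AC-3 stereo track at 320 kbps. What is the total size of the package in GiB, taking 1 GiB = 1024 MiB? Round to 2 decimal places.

Audio total: 384 + 320 = 704 kbps = 0.704 Mbps.
training video: 6.804 Mbps × 933 s = 6348.1 Mb
drone footage reel: 60.424 Mbps × 480 s = 29003.5 Mb
animated explainer: 5.664 Mbps × 328 s = 1857.8 Mb
gameplay capture: 22.704 Mbps × 6780 s = 153933.1 Mb
TV episode: 14.504 Mbps × 2460 s = 35679.8 Mb
Total: 226822.4 Mb = 28352.8 MB.
= 26.41 GiB.

26.41 GiB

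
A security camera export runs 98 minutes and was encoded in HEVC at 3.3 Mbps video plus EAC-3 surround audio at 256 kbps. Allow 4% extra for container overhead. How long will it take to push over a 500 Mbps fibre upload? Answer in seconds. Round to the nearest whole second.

43 seconds

98 min = 5880 s
Audio: 256 kbps = 0.256 Mbps.
Total bitrate: 3.556 Mbps.
File: 3.556 Mbps × 5880 s = 20909.3 Mb.
With 4% container overhead: ×1.04. → 21745.7 Mb.
At 500 Mbps: 21745.7 / 500 = 43.5 s ≈ 43.5 seconds.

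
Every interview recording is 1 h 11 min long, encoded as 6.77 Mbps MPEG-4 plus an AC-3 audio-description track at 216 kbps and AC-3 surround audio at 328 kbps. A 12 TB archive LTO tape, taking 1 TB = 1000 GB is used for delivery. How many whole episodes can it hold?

3081

1 h 11 min = 71 min = 4260 s
Audio total: 216 + 328 = 544 kbps = 0.544 Mbps.
Total bitrate: 7.314 Mbps.
Per item: 7.314 Mbps × 4260 s = 31,158 Mb = 3,895 MB.
Capacity: 12 TB = 96,000,000 Mb; 3081.11 items → 3081 complete.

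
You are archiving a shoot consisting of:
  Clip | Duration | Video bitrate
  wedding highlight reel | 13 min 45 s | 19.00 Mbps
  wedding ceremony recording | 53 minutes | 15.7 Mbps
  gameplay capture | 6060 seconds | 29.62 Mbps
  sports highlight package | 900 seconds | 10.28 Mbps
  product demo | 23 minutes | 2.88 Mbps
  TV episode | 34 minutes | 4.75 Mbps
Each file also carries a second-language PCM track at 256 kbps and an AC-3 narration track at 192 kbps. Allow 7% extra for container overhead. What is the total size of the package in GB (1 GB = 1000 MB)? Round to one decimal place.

Audio total: 256 + 192 = 448 kbps = 0.448 Mbps.
wedding highlight reel: 19.448 Mbps × 825 s × 1.07 = 17167.7 Mb
wedding ceremony recording: 16.148 Mbps × 3180 s × 1.07 = 54945.2 Mb
gameplay capture: 30.068 Mbps × 6060 s × 1.07 = 194966.9 Mb
sports highlight package: 10.728 Mbps × 900 s × 1.07 = 10331.1 Mb
product demo: 3.328 Mbps × 1380 s × 1.07 = 4914.1 Mb
TV episode: 5.198 Mbps × 2040 s × 1.07 = 11346.2 Mb
Total: 293671.2 Mb = 36708.9 MB.
= 36.71 GB.

36.7 GB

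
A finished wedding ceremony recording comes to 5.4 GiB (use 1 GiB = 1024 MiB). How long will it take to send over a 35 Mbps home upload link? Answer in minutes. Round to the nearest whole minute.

22 minutes

File: 5.4 GiB = 46385.6 Mb.
At 35 Mbps: 46385.6 / 35 = 1325.3 s ≈ 22.1 minutes.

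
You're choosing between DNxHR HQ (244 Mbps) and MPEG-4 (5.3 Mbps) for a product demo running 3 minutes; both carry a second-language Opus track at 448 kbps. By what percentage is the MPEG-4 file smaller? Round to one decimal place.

97.6%

3 min = 180 s
Audio: 448 kbps = 0.448 Mbps.
DNxHR HQ: 244.448 Mbps × 180 s = 44000.6 Mb = 5.500 GB.
MPEG-4: 5.748 Mbps × 180 s = 1034.6 Mb = 0.129 GB.
Reduction: (1 − 0.129/5.500) × 100 = 97.65%.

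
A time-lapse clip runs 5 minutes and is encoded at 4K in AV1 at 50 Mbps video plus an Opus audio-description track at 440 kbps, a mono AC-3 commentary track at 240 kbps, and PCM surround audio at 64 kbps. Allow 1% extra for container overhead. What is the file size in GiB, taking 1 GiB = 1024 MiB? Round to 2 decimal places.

1.79 GiB

5 min = 300 s
Audio total: 440 + 240 + 64 = 744 kbps = 0.744 Mbps.
Total bitrate: 50 + 0.744 = 50.744 Mbps.
Stream data: 50.744 Mbps × 300 s = 15223.2 Mb.
With 1% container overhead: ×1.01.
15,375 Mb = 1,921,929,000 bytes ÷ 1,073,741,824 = 1.790 GiB.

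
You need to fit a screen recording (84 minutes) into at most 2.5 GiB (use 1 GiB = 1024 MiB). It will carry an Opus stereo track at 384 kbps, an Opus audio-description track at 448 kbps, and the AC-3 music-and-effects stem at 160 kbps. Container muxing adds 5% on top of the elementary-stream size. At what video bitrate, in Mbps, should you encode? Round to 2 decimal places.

Budget: 2.5 GiB = 21474.8 Mb.
Stream payload after overhead: 21474.8 / 1.05 = 20452.2 Mb.
84 min = 5040 s
Total bitrate budget: 20452.2 Mb / 5040 s = 4.058 Mbps.
Audio total: 384 + 448 + 160 = 992 kbps = 0.992 Mbps.
Video: 4.058 − 0.992 = 3.066 Mbps.

3.07 Mbps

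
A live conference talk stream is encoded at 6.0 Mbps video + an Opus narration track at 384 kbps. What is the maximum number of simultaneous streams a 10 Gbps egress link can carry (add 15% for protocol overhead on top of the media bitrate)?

1362

Audio: 384 kbps = 0.384 Mbps.
Per-viewer media rate: 6.384 Mbps.
On the wire with 15% overhead: 7.342 Mbps.
10 Gbps = 10,000 Mbps; 10,000 / 7.342 = 1362.10 → 1362 viewers.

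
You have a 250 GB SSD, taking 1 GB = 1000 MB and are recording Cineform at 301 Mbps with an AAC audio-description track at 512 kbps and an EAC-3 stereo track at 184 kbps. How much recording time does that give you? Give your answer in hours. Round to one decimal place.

1.8 hours

Audio total: 512 + 184 = 696 kbps = 0.696 Mbps.
Total bitrate: 301 + 0.696 = 301.696 Mbps.
Capacity: 250 GB = 2,000,000 Mb.
Recording time: 2,000,000 / 301.696 = 6,629 s ≈ 1.84 hours.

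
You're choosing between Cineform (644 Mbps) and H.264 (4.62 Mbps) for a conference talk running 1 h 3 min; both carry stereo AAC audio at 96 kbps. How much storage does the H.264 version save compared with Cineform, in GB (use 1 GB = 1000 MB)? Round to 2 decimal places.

1 h 3 min = 63 min = 3780 s
Audio: 96 kbps = 0.096 Mbps.
Cineform: 644.096 Mbps × 3780 s = 2434682.9 Mb = 304.335 GB.
H.264: 4.716 Mbps × 3780 s = 17826.5 Mb = 2.228 GB.
Saving: 304.335 − 2.228 = 302.107 GB.

302.11 GB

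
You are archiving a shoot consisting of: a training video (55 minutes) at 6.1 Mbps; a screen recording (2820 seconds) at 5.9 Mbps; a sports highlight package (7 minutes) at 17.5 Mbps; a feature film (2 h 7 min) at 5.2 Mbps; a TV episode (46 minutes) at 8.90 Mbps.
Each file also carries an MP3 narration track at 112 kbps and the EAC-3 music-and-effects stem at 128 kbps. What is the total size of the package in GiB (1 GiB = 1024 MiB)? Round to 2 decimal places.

13.08 GiB

Audio total: 112 + 128 = 240 kbps = 0.240 Mbps.
training video: 6.340 Mbps × 3300 s = 20922.0 Mb
screen recording: 6.140 Mbps × 2820 s = 17314.8 Mb
sports highlight package: 17.740 Mbps × 420 s = 7450.8 Mb
feature film: 5.440 Mbps × 7620 s = 41452.8 Mb
TV episode: 9.140 Mbps × 2760 s = 25226.4 Mb
Total: 112366.8 Mb = 14045.9 MB.
= 13.08 GiB.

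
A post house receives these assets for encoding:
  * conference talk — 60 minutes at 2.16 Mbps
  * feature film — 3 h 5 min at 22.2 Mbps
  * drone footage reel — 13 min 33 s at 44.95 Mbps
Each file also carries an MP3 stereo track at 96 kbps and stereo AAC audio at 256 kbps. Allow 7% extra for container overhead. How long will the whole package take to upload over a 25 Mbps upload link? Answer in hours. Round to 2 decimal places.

Audio total: 96 + 256 = 352 kbps = 0.352 Mbps.
conference talk: 2.512 Mbps × 3600 s × 1.07 = 9676.2 Mb
feature film: 22.552 Mbps × 11100 s × 1.07 = 267850.1 Mb
drone footage reel: 45.302 Mbps × 813 s × 1.07 = 39408.7 Mb
Total: 316935.0 Mb = 39616.9 MB.
At 25 Mbps: 316935.0 / 25 = 12677 s ≈ 3.52 hours.

3.52 hours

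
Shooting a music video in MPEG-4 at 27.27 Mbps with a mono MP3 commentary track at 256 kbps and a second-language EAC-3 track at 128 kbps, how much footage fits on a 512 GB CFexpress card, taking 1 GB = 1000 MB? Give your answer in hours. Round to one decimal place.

41.1 hours

Audio total: 256 + 128 = 384 kbps = 0.384 Mbps.
Total bitrate: 27.27 + 0.384 = 27.654 Mbps.
Capacity: 512 GB = 4,096,000 Mb.
Recording time: 4,096,000 / 27.654 = 148,116 s ≈ 41.1 hours.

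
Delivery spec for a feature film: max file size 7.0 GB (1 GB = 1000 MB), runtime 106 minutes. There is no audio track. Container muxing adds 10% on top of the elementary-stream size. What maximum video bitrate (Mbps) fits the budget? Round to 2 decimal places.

8.00 Mbps

Budget: 7.0 GB = 56000.0 Mb.
Stream payload after overhead: 56000.0 / 1.10 = 50909.1 Mb.
106 min = 6360 s
Total bitrate budget: 50909.1 Mb / 6360 s = 8.005 Mbps.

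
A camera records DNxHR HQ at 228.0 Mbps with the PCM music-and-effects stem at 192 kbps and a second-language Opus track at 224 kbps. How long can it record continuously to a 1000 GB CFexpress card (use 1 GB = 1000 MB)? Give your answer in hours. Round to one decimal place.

Audio total: 192 + 224 = 416 kbps = 0.416 Mbps.
Total bitrate: 228.0 + 0.416 = 228.416 Mbps.
Capacity: 1000 GB = 8,000,000 Mb.
Recording time: 8,000,000 / 228.416 = 35,024 s ≈ 9.73 hours.

9.7 hours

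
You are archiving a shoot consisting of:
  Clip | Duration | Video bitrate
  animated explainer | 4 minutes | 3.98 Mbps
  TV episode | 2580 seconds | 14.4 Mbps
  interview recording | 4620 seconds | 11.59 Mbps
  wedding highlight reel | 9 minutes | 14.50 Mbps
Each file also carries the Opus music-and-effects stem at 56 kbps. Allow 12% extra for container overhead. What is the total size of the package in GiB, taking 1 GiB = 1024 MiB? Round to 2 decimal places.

Audio: 56 kbps = 0.056 Mbps.
animated explainer: 4.036 Mbps × 240 s × 1.12 = 1084.9 Mb
TV episode: 14.456 Mbps × 2580 s × 1.12 = 41772.1 Mb
interview recording: 11.646 Mbps × 4620 s × 1.12 = 60261.1 Mb
wedding highlight reel: 14.556 Mbps × 540 s × 1.12 = 8803.5 Mb
Total: 111921.5 Mb = 13990.2 MB.
= 13.03 GiB.

13.03 GiB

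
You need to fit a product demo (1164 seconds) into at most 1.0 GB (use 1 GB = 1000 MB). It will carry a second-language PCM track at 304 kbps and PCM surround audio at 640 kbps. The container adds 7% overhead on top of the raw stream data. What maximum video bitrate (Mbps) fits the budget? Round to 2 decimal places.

5.48 Mbps

Budget: 1.0 GB = 8000.0 Mb.
Stream payload after overhead: 8000.0 / 1.07 = 7476.6 Mb.
Total bitrate budget: 7476.6 Mb / 1164 s = 6.423 Mbps.
Audio total: 304 + 640 = 944 kbps = 0.944 Mbps.
Video: 6.423 − 0.944 = 5.479 Mbps.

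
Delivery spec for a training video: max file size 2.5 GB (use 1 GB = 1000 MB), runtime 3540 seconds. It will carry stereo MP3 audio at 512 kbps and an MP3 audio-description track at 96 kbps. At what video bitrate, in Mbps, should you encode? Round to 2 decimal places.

Budget: 2.5 GB = 20000.0 Mb.
Total bitrate budget: 20000.0 Mb / 3540 s = 5.650 Mbps.
Audio total: 512 + 96 = 608 kbps = 0.608 Mbps.
Video: 5.650 − 0.608 = 5.042 Mbps.

5.04 Mbps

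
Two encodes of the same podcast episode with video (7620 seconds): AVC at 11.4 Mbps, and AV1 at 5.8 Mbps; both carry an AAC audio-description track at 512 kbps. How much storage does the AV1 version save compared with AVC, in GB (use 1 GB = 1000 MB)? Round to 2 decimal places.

5.33 GB

Audio: 512 kbps = 0.512 Mbps.
AVC: 11.912 Mbps × 7620 s = 90769.4 Mb = 11.346 GB.
AV1: 6.312 Mbps × 7620 s = 48097.4 Mb = 6.012 GB.
Saving: 11.346 − 6.012 = 5.334 GB.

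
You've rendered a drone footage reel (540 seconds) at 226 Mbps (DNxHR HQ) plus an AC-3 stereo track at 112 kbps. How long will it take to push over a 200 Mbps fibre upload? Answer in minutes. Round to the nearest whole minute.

Audio: 112 kbps = 0.112 Mbps.
Total bitrate: 226.112 Mbps.
File: 226.112 Mbps × 540 s = 122100.5 Mb.
At 200 Mbps: 122100.5 / 200 = 610.5 s ≈ 10.2 minutes.

10 minutes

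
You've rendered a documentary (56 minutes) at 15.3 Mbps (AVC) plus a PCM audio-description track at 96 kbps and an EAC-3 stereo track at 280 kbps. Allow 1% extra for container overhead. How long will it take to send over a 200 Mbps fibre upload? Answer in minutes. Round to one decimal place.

56 min = 3360 s
Audio total: 96 + 280 = 376 kbps = 0.376 Mbps.
Total bitrate: 15.676 Mbps.
File: 15.676 Mbps × 3360 s = 52671.4 Mb.
With 1% container overhead: ×1.01. → 53198.1 Mb.
At 200 Mbps: 53198.1 / 200 = 266.0 s ≈ 4.43 minutes.

4.4 minutes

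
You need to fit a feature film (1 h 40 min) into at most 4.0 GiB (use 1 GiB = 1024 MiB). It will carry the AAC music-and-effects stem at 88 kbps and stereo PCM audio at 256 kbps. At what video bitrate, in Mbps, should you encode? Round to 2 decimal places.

5.38 Mbps

Budget: 4.0 GiB = 34359.7 Mb.
1 h 40 min = 100 min = 6000 s
Total bitrate budget: 34359.7 Mb / 6000 s = 5.727 Mbps.
Audio total: 88 + 256 = 344 kbps = 0.344 Mbps.
Video: 5.727 − 0.344 = 5.383 Mbps.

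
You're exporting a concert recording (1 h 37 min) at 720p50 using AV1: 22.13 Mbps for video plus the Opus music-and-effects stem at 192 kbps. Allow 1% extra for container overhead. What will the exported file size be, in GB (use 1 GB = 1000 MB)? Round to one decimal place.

16.4 GB

1 h 37 min = 97 min = 5820 s
Audio: 192 kbps = 0.192 Mbps.
Total bitrate: 22.13 + 0.192 = 22.322 Mbps.
Stream data: 22.322 Mbps × 5820 s = 129914.0 Mb.
With 1% container overhead: ×1.01.
131,213 Mb ÷ 8 = 16,402 MB → 16.40 GB.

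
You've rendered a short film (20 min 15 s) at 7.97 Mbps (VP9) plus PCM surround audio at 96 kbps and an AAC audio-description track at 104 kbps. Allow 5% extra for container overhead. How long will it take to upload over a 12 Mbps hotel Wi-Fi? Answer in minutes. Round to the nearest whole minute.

20 min 15 s = 1215 s
Audio total: 96 + 104 = 200 kbps = 0.200 Mbps.
Total bitrate: 8.170 Mbps.
File: 8.170 Mbps × 1215 s = 9926.5 Mb.
With 5% container overhead: ×1.05. → 10422.9 Mb.
At 12 Mbps: 10422.9 / 12 = 868.6 s ≈ 14.5 minutes.

14 minutes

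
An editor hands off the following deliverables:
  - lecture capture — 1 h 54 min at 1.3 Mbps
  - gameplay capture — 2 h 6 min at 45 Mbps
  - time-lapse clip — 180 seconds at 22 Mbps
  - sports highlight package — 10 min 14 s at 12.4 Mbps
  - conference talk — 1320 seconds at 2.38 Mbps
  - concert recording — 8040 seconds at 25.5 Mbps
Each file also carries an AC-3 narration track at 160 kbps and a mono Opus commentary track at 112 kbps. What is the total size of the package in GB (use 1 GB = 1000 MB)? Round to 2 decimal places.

Audio total: 160 + 112 = 272 kbps = 0.272 Mbps.
lecture capture: 1.572 Mbps × 6840 s = 10752.5 Mb
gameplay capture: 45.272 Mbps × 7560 s = 342256.3 Mb
time-lapse clip: 22.272 Mbps × 180 s = 4009.0 Mb
sports highlight package: 12.672 Mbps × 614 s = 7780.6 Mb
conference talk: 2.652 Mbps × 1320 s = 3500.6 Mb
concert recording: 25.772 Mbps × 8040 s = 207206.9 Mb
Total: 575505.9 Mb = 71938.2 MB.
= 71.94 GB.

71.94 GB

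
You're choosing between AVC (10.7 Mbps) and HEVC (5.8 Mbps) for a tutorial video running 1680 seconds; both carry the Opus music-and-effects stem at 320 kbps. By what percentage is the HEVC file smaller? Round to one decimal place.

44.5%

Audio: 320 kbps = 0.320 Mbps.
AVC: 11.020 Mbps × 1680 s = 18513.6 Mb = 2.314 GB.
HEVC: 6.120 Mbps × 1680 s = 10281.6 Mb = 1.285 GB.
Reduction: (1 − 1.285/2.314) × 100 = 44.46%.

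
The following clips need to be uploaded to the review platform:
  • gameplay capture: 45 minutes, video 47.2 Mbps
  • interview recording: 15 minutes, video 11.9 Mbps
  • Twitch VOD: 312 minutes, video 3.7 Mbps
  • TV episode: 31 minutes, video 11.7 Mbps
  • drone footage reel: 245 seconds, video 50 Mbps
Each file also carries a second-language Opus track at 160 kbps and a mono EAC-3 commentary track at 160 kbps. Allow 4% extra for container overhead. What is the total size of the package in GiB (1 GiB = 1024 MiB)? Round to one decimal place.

30.2 GiB

Audio total: 160 + 160 = 320 kbps = 0.320 Mbps.
gameplay capture: 47.520 Mbps × 2700 s × 1.04 = 133436.2 Mb
interview recording: 12.220 Mbps × 900 s × 1.04 = 11437.9 Mb
Twitch VOD: 4.020 Mbps × 18720 s × 1.04 = 78264.6 Mb
TV episode: 12.020 Mbps × 1860 s × 1.04 = 23251.5 Mb
drone footage reel: 50.320 Mbps × 245 s × 1.04 = 12821.5 Mb
Total: 259211.7 Mb = 32401.5 MB.
= 30.18 GiB.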